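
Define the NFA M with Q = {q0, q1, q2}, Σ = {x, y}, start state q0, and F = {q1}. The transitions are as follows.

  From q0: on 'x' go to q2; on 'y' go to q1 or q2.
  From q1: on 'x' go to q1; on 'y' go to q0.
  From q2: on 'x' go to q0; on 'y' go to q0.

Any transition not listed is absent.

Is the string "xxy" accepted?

Yes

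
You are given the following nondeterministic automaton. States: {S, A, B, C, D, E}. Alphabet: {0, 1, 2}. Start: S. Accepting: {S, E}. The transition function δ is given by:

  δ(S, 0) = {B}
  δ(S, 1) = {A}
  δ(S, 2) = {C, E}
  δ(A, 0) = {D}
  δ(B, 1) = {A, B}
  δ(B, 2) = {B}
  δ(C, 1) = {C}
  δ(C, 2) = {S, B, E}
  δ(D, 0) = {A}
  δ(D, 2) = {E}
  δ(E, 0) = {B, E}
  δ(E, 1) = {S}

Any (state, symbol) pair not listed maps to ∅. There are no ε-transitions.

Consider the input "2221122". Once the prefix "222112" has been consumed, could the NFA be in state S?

Yes

Start in {S}.
Read '2': S→{C, E}; now {C, E}.
Read '2': C→{S, B, E}, E→∅; now {S, B, E}.
Read '2': S→{C, E}, B→{B}, E→∅; now {B, C, E}.
Read '1': B→{A, B}, C→{C}, E→{S}; now {S, A, B, C}.
Read '1': S→{A}, A→∅, B→{A, B}, C→{C}; now {A, B, C}.
Read '2': A→∅, B→{B}, C→{S, B, E}; now {S, B, E}.
State S is in {S, B, E}.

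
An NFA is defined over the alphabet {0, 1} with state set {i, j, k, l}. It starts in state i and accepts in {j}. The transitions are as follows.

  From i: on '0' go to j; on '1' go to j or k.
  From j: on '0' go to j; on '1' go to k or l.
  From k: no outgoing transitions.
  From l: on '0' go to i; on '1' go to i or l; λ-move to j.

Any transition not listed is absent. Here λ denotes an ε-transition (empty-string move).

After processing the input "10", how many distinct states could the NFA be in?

Start in {i}.
Read '1': i→{j, k}; now {j, k}.
Read '0': j→{j}, k→∅; now {j}.
That set has 1 state.

1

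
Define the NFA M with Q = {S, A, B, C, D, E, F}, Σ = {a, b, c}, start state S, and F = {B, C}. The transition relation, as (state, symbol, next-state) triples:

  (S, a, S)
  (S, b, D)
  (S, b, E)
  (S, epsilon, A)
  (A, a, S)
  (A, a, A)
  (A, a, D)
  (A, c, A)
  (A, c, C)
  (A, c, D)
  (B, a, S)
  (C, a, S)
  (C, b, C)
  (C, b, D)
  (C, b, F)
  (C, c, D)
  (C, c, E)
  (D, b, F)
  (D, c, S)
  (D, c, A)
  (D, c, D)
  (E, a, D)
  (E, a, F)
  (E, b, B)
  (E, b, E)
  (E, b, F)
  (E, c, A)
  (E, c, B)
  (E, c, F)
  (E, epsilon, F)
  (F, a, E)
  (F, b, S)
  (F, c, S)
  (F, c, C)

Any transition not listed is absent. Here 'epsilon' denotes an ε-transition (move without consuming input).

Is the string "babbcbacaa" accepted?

No

Start: ε-closure({S}) = {S, A}.
Read 'b': {S, A} → {D, E, F}.
Read 'a': {D, E, F} → {D, E, F}.
Read 'b': {D, E, F} → {S, A, B, E, F}.
Read 'b': {S, A, B, E, F} → {S, A, B, D, E, F}.
Read 'c': {S, A, B, D, E, F} → {S, A, B, C, D, F}.
Read 'b': {S, A, B, C, D, F} → {S, A, C, D, E, F}.
Read 'a': {S, A, C, D, E, F} → {S, A, D, E, F}.
Read 'c': {S, A, D, E, F} → {S, A, B, C, D, F}.
Read 'a': {S, A, B, C, D, F} → {S, A, D, E, F}.
Read 'a': {S, A, D, E, F} → {S, A, D, E, F}.
The final set {S, A, D, E, F} contains no accepting state.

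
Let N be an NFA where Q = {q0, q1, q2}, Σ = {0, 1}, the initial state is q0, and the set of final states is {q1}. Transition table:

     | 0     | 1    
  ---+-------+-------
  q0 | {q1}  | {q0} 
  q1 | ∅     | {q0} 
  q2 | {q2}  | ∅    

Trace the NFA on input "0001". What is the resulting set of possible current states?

∅

Start in {q0}.
Read '0': q0→{q1}; now {q1}.
Read '0': q1→∅; now ∅.
The set is empty and remains empty for the remaining 2 symbols.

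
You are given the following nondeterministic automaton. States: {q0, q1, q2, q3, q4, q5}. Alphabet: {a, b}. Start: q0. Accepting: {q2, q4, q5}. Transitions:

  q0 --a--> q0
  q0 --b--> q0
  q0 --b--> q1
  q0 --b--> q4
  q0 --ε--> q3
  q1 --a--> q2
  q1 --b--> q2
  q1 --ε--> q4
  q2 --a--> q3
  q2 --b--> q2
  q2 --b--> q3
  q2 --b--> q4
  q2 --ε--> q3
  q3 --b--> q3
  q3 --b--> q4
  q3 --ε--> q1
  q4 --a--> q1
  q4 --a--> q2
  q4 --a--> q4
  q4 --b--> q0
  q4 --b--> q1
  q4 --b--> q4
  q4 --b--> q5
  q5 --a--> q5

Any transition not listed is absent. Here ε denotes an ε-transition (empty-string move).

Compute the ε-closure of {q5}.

{q5}

Begin with {q5}.
No ε-moves leave this set, so the closure equals the set itself.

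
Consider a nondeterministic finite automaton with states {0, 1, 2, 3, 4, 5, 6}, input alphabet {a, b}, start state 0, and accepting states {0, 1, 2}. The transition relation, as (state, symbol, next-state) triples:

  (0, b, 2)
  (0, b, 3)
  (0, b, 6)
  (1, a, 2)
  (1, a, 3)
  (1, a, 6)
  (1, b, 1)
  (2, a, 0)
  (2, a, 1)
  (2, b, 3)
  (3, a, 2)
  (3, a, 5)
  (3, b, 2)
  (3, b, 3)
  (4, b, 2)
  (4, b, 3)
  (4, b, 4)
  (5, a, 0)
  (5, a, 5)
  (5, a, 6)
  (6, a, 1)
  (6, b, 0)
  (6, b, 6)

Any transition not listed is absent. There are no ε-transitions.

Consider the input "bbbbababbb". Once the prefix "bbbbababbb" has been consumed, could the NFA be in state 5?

Start in {0}.
Read 'b': 0→{2, 3, 6}; now {2, 3, 6}.
Read 'b': 2→{3}, 3→{2, 3}, 6→{0, 6}; now {0, 2, 3, 6}.
Read 'b': 0→{2, 3, 6}, 2→{3}, 3→{2, 3}, 6→{0, 6}; now {0, 2, 3, 6}.
Read 'b': 0→{2, 3, 6}, 2→{3}, 3→{2, 3}, 6→{0, 6}; now {0, 2, 3, 6}.
Read 'a': 0→∅, 2→{0, 1}, 3→{2, 5}, 6→{1}; now {0, 1, 2, 5}.
Read 'b': 0→{2, 3, 6}, 1→{1}, 2→{3}, 5→∅; now {1, 2, 3, 6}.
Read 'a': 1→{2, 3, 6}, 2→{0, 1}, 3→{2, 5}, 6→{1}; now {0, 1, 2, 3, 5, 6}.
Read 'b': 0→{2, 3, 6}, 1→{1}, 2→{3}, 3→{2, 3}, 5→∅, 6→{0, 6}; now {0, 1, 2, 3, 6}.
Read 'b': 0→{2, 3, 6}, 1→{1}, 2→{3}, 3→{2, 3}, 6→{0, 6}; now {0, 1, 2, 3, 6}.
Read 'b': 0→{2, 3, 6}, 1→{1}, 2→{3}, 3→{2, 3}, 6→{0, 6}; now {0, 1, 2, 3, 6}.
State 5 is not in {0, 1, 2, 3, 6}.

No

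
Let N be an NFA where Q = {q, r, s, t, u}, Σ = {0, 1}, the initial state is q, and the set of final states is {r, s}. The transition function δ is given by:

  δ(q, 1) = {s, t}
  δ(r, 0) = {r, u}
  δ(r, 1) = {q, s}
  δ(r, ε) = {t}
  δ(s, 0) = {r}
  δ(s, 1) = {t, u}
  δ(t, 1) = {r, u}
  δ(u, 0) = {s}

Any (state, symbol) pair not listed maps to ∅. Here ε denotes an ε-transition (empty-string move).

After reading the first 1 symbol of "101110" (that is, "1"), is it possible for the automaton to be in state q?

No

Start in {q}.
Read '1': {q} → {s, t}.
State q is not in {s, t}.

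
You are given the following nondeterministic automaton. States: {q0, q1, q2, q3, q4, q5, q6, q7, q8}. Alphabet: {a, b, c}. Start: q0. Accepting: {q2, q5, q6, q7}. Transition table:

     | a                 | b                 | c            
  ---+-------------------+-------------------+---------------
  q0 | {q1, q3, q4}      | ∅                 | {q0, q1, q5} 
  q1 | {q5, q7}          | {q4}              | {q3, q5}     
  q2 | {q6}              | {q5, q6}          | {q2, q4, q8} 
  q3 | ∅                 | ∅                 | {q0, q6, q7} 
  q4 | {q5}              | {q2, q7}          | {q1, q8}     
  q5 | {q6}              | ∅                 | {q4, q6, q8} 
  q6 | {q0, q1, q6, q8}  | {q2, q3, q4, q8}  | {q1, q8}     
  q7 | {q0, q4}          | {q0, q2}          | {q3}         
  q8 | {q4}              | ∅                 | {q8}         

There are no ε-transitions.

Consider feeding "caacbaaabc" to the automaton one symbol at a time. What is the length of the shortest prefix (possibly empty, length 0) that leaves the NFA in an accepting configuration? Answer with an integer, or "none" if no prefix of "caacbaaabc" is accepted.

1

Start in {q0}.
Read 'c': {q0} → {q0, q1, q5}.
None of the earlier sets intersect F, but {q0, q1, q5} does.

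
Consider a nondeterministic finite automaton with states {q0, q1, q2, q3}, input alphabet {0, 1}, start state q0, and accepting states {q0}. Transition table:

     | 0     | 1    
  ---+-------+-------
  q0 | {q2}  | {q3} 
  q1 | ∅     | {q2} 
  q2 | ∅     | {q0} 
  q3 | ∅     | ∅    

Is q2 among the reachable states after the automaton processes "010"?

Yes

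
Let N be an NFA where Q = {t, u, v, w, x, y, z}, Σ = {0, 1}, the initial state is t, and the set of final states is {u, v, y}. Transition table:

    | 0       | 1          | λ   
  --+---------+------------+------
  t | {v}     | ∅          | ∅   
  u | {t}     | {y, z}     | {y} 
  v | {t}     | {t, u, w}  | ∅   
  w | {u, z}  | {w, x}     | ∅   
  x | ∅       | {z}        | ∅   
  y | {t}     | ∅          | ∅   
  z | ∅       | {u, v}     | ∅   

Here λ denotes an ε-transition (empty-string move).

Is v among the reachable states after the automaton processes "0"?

Start in {t}.
Read '0': {t} → {v}.
State v is in {v}.

Yes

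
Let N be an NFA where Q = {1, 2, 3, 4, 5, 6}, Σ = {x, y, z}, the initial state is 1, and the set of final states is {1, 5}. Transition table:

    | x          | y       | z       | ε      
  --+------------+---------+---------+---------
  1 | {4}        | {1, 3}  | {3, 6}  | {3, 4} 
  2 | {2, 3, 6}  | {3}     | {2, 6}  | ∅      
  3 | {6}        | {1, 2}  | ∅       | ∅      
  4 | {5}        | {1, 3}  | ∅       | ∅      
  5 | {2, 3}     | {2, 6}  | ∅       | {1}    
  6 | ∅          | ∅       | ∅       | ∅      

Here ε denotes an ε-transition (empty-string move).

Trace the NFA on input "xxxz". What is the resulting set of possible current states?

{2, 3, 6}

Start: ε-closure({1}) = {1, 3, 4}.
Read 'x': {1, 3, 4} → {1, 3, 4, 5, 6}.
Read 'x': {1, 3, 4, 5, 6} → {1, 2, 3, 4, 5, 6}.
Read 'x': {1, 2, 3, 4, 5, 6} → {1, 2, 3, 4, 5, 6}.
Read 'z': {1, 2, 3, 4, 5, 6} → {2, 3, 6}.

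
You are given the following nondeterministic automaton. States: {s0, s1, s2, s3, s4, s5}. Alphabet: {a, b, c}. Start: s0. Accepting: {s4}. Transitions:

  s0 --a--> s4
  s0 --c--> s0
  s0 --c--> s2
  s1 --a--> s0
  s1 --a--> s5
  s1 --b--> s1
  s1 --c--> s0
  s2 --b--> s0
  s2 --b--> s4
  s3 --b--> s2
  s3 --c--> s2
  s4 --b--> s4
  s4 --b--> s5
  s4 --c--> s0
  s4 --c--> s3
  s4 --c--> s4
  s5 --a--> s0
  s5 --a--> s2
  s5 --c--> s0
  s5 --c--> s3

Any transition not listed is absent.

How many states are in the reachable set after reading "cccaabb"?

Start in {s0}.
Read 'c': {s0} → {s0, s2}.
Read 'c': {s0, s2} → {s0, s2}.
Read 'c': {s0, s2} → {s0, s2}.
Read 'a': {s0, s2} → {s4}.
Read 'a': {s4} → ∅.
The set is empty and remains empty for the remaining 2 symbols.
That set has 0 states.

0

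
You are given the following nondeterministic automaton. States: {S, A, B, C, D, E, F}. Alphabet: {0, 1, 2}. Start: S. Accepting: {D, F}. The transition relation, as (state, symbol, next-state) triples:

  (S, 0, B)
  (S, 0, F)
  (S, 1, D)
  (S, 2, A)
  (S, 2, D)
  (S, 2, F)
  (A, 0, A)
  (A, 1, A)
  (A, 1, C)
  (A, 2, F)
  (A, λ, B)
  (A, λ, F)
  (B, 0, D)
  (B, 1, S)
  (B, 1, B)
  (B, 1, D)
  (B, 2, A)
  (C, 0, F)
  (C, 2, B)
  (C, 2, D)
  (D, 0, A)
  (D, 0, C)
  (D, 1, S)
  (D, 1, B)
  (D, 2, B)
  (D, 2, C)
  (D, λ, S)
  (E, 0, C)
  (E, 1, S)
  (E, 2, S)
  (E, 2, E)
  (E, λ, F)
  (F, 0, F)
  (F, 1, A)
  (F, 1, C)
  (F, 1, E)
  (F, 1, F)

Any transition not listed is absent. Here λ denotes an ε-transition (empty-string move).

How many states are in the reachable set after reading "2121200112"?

7

Start in {S}.
Read '2': S→{A, D, F}; union {A, D, F}; ε-closure = {S, A, B, D, F}.
Read '1': S→{D}, A→{A, C}, B→{S, B, D}, D→{S, B}, F→{A, C, E, F}; now {S, A, B, C, D, E, F}.
Read '2': S→{A, D, F}, A→{F}, B→{A}, C→{B, D}, D→{B, C}, E→{S, E}, F→∅; now {S, A, B, C, D, E, F}.
Read '1': S→{D}, A→{A, C}, B→{S, B, D}, C→∅, D→{S, B}, E→{S}, F→{A, C, E, F}; now {S, A, B, C, D, E, F}.
Read '2': S→{A, D, F}, A→{F}, B→{A}, C→{B, D}, D→{B, C}, E→{S, E}, F→∅; now {S, A, B, C, D, E, F}.
Read '0': S→{B, F}, A→{A}, B→{D}, C→{F}, D→{A, C}, E→{C}, F→{F}; union {A, B, C, D, F}; ε-closure = {S, A, B, C, D, F}.
Read '0': S→{B, F}, A→{A}, B→{D}, C→{F}, D→{A, C}, F→{F}; union {A, B, C, D, F}; ε-closure = {S, A, B, C, D, F}.
Read '1': S→{D}, A→{A, C}, B→{S, B, D}, C→∅, D→{S, B}, F→{A, C, E, F}; now {S, A, B, C, D, E, F}.
Read '1': S→{D}, A→{A, C}, B→{S, B, D}, C→∅, D→{S, B}, E→{S}, F→{A, C, E, F}; now {S, A, B, C, D, E, F}.
Read '2': S→{A, D, F}, A→{F}, B→{A}, C→{B, D}, D→{B, C}, E→{S, E}, F→∅; now {S, A, B, C, D, E, F}.
That set has 7 states.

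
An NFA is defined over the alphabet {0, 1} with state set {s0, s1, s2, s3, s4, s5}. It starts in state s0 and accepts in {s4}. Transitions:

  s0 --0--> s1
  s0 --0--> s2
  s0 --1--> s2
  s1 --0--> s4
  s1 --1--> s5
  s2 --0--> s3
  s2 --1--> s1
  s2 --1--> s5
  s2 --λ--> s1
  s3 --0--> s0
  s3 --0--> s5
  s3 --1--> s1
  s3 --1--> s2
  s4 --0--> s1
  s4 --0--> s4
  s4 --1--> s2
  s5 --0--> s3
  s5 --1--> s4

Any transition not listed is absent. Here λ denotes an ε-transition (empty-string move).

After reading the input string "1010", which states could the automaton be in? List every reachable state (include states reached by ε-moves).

Start in {s0}.
Read '1': s0→{s2}; union {s2}; ε-closure = {s1, s2}.
Read '0': s1→{s4}, s2→{s3}; now {s3, s4}.
Read '1': s3→{s1, s2}, s4→{s2}; now {s1, s2}.
Read '0': s1→{s4}, s2→{s3}; now {s3, s4}.

{s3, s4}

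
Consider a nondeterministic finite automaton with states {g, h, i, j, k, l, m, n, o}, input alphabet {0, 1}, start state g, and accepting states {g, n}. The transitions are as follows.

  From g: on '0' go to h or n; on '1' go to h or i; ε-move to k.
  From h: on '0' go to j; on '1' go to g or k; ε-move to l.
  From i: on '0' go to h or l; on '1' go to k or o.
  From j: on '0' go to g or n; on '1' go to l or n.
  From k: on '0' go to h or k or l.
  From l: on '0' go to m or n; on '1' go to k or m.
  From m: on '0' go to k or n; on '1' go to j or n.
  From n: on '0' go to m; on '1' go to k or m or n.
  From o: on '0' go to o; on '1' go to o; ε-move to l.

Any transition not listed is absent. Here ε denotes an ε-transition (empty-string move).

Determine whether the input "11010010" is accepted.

Start: ε-closure({g}) = {g, k}.
Read '1': {g, k} → {h, i, l}.
Read '1': {h, i, l} → {g, k, l, m, o}.
Read '0': {g, k, l, m, o} → {h, k, l, m, n, o}.
Read '1': {h, k, l, m, n, o} → {g, j, k, l, m, n, o}.
Read '0': {g, j, k, l, m, n, o} → {g, h, k, l, m, n, o}.
Read '0': {g, h, k, l, m, n, o} → {h, j, k, l, m, n, o}.
Read '1': {h, j, k, l, m, n, o} → {g, j, k, l, m, n, o}.
Read '0': {g, j, k, l, m, n, o} → {g, h, k, l, m, n, o}.
The final set {g, h, k, l, m, n, o} contains the accepting states g, n.

Yes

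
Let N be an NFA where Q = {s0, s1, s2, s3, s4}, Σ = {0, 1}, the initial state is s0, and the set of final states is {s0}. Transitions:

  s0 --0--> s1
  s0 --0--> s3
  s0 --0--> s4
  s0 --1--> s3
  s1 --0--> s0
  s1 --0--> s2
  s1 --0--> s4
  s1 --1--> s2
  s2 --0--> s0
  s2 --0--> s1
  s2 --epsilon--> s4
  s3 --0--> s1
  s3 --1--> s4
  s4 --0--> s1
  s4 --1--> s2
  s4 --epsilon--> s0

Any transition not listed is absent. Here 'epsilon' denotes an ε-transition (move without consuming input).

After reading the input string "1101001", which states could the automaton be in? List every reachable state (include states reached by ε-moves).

Start in {s0}.
Read '1': {s0} → {s3}.
Read '1': {s3} → {s0, s4}.
Read '0': {s0, s4} → {s0, s1, s3, s4}.
Read '1': {s0, s1, s3, s4} → {s0, s2, s3, s4}.
Read '0': {s0, s2, s3, s4} → {s0, s1, s3, s4}.
Read '0': {s0, s1, s3, s4} → {s0, s1, s2, s3, s4}.
Read '1': {s0, s1, s2, s3, s4} → {s0, s2, s3, s4}.

{s0, s2, s3, s4}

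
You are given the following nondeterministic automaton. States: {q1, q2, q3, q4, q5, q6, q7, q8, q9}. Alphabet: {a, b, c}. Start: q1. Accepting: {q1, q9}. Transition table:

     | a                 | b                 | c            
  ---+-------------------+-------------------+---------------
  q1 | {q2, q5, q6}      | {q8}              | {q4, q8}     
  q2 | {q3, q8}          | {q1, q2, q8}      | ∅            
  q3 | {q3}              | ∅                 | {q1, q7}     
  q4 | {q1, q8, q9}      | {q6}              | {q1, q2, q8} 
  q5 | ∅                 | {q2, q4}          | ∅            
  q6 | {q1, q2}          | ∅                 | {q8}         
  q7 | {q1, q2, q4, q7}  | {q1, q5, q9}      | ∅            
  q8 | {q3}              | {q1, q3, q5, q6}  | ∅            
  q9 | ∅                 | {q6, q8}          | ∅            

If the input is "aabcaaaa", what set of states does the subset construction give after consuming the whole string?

{q1, q2, q3, q4, q5, q6, q7, q8, q9}

Start in {q1}.
Read 'a': {q1} → {q2, q5, q6}.
Read 'a': {q2, q5, q6} → {q1, q2, q3, q8}.
Read 'b': {q1, q2, q3, q8} → {q1, q2, q3, q5, q6, q8}.
Read 'c': {q1, q2, q3, q5, q6, q8} → {q1, q4, q7, q8}.
Read 'a': {q1, q4, q7, q8} → {q1, q2, q3, q4, q5, q6, q7, q8, q9}.
Read 'a': {q1, q2, q3, q4, q5, q6, q7, q8, q9} → {q1, q2, q3, q4, q5, q6, q7, q8, q9}.
Read 'a': {q1, q2, q3, q4, q5, q6, q7, q8, q9} → {q1, q2, q3, q4, q5, q6, q7, q8, q9}.
Read 'a': {q1, q2, q3, q4, q5, q6, q7, q8, q9} → {q1, q2, q3, q4, q5, q6, q7, q8, q9}.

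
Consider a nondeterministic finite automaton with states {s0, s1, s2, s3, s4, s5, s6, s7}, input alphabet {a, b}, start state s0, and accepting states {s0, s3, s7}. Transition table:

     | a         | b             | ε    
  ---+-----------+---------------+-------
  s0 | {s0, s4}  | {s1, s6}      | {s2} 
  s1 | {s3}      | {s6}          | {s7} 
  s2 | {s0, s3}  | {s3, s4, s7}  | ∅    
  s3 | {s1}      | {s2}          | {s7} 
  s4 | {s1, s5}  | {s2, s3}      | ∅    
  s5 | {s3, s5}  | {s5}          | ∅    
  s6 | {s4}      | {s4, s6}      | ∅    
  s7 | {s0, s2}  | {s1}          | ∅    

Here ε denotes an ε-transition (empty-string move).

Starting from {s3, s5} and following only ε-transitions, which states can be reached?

{s3, s5, s7}

Begin with {s3, s5}.
ε-move s3 → s7; add s7.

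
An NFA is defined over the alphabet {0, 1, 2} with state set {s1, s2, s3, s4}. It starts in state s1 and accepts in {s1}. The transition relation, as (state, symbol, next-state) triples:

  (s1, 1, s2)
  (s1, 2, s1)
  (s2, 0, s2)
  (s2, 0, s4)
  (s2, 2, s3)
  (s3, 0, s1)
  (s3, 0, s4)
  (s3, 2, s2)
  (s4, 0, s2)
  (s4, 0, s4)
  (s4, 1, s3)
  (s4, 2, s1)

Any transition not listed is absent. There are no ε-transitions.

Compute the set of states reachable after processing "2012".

∅

Start in {s1}.
Read '2': {s1} → {s1}.
Read '0': {s1} → ∅.
The set is empty and remains empty for the remaining 2 symbols.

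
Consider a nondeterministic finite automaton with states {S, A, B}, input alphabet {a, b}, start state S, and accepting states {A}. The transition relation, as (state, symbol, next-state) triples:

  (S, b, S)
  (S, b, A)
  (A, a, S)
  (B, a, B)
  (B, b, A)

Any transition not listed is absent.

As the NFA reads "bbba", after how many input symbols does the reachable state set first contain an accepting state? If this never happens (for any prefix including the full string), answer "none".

1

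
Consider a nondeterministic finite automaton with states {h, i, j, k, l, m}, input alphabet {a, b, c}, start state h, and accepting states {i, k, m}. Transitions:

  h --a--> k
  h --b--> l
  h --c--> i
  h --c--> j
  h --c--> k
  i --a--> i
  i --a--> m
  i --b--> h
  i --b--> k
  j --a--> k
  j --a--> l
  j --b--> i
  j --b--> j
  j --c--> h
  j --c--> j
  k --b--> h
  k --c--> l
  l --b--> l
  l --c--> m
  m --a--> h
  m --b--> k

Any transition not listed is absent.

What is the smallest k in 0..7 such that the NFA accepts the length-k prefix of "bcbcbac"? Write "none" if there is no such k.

Start in {h}.
Read 'b': {h} → {l}.
Read 'c': {l} → {m}.
None of the earlier sets intersect F, but {m} does.

2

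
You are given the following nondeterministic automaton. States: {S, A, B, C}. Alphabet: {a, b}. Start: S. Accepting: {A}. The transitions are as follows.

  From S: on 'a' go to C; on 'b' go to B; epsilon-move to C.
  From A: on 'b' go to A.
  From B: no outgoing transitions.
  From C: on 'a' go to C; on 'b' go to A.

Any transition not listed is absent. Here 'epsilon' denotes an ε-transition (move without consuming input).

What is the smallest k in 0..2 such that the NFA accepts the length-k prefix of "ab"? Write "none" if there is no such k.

Start: ε-closure({S}) = {S, C}.
Read 'a': {S, C} → {C}.
Read 'b': {C} → {A}.
None of the earlier sets intersect F, but {A} does.

2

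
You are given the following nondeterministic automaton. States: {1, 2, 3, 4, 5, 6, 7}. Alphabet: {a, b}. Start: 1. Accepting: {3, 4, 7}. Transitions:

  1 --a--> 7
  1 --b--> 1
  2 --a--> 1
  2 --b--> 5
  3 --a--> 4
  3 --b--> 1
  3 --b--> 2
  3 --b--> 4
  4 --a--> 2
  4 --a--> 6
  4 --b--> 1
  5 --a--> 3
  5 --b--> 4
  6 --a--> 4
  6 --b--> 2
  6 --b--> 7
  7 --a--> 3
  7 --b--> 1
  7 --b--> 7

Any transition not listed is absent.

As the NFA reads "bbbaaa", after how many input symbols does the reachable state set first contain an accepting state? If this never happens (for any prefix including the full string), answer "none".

4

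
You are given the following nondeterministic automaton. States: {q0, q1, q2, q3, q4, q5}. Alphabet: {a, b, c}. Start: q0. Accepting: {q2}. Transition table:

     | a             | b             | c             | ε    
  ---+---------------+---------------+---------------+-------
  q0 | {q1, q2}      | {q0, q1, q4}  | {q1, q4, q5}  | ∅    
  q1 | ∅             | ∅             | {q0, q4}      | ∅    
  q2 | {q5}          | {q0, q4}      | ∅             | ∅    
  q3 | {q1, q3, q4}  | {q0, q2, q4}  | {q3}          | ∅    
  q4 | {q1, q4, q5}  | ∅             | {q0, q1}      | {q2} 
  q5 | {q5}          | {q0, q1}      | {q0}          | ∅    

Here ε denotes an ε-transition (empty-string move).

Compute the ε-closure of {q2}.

{q2}

Begin with {q2}.
No ε-moves leave this set, so the closure equals the set itself.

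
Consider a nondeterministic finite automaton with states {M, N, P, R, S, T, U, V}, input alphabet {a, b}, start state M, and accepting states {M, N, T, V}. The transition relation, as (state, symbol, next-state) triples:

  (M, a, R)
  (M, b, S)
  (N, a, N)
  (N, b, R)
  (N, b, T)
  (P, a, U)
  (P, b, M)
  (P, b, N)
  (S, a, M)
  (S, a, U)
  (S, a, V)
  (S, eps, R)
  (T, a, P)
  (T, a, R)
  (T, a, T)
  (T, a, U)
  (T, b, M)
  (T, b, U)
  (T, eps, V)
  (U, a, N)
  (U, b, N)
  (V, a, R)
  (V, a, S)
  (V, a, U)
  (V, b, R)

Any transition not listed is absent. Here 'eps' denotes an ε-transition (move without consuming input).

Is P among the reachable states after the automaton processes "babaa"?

No

Start in {M}.
Read 'b': {M} → {R, S}.
Read 'a': {R, S} → {M, U, V}.
Read 'b': {M, U, V} → {N, R, S}.
Read 'a': {N, R, S} → {M, N, U, V}.
Read 'a': {M, N, U, V} → {N, R, S, U}.
State P is not in {N, R, S, U}.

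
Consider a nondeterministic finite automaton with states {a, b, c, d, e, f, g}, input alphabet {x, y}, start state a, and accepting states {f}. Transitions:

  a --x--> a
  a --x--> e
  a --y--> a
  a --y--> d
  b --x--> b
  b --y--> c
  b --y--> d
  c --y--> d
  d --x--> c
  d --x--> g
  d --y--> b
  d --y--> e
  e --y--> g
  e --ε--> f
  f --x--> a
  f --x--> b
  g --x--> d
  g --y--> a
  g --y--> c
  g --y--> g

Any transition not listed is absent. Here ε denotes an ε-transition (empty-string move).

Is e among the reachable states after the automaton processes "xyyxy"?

Yes

Start in {a}.
Read 'x': {a} → {a, e, f}.
Read 'y': {a, e, f} → {a, d, g}.
Read 'y': {a, d, g} → {a, b, c, d, e, f, g}.
Read 'x': {a, b, c, d, e, f, g} → {a, b, c, d, e, f, g}.
Read 'y': {a, b, c, d, e, f, g} → {a, b, c, d, e, f, g}.
State e is in {a, b, c, d, e, f, g}.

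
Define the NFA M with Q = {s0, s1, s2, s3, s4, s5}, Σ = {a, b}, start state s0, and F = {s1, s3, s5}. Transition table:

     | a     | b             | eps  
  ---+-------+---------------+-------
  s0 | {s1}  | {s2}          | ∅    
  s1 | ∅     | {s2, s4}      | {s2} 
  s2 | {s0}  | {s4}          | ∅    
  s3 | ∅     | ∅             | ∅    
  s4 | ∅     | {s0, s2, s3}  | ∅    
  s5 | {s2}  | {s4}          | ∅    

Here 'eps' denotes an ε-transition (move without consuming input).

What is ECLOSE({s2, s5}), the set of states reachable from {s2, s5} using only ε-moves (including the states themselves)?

Begin with {s2, s5}.
No ε-moves leave this set, so the closure equals the set itself.

{s2, s5}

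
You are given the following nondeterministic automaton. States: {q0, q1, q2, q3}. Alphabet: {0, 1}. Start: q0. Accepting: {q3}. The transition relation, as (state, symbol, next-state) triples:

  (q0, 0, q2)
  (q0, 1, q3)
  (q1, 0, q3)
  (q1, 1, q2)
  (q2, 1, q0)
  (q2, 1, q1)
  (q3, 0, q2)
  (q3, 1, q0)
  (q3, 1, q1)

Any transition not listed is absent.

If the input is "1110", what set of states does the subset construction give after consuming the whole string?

{q2}

Start in {q0}.
Read '1': {q0} → {q3}.
Read '1': {q3} → {q0, q1}.
Read '1': {q0, q1} → {q2, q3}.
Read '0': {q2, q3} → {q2}.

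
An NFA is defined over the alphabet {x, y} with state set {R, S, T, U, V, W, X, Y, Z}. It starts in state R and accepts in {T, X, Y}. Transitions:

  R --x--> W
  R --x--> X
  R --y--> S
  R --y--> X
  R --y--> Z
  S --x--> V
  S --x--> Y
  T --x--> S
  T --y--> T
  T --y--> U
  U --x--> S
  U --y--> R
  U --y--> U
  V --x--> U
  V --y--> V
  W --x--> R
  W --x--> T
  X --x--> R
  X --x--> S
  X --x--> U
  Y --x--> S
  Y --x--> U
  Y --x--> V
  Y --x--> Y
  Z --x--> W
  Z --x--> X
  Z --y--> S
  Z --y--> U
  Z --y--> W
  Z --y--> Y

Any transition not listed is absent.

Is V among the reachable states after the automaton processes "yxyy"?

Yes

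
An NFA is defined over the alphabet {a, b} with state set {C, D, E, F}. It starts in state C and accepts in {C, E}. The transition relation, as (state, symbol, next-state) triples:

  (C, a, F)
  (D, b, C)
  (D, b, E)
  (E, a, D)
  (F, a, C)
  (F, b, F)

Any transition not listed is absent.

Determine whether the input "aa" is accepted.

Start in {C}.
Read 'a': {C} → {F}.
Read 'a': {F} → {C}.
The final set {C} contains the accepting state C.

Yes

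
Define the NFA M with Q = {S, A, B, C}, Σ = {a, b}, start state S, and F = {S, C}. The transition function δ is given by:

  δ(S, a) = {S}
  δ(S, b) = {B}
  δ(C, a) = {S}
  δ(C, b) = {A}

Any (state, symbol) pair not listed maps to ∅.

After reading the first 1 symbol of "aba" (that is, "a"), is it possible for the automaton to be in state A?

No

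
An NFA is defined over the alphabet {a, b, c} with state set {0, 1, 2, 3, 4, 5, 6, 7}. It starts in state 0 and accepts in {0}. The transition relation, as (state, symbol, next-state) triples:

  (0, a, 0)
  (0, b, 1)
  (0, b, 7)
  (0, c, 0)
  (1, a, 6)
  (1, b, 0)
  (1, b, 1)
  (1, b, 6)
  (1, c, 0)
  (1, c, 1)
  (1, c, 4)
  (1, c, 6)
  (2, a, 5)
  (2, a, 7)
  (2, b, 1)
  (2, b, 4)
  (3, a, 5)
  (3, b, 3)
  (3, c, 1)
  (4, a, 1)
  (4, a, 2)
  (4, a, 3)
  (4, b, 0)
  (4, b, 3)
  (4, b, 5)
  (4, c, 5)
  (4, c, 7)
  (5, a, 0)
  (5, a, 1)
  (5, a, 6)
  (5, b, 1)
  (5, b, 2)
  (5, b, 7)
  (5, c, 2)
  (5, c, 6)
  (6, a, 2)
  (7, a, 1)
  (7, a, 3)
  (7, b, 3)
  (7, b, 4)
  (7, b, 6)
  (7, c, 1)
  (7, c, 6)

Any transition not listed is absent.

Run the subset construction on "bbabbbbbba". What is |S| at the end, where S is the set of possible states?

7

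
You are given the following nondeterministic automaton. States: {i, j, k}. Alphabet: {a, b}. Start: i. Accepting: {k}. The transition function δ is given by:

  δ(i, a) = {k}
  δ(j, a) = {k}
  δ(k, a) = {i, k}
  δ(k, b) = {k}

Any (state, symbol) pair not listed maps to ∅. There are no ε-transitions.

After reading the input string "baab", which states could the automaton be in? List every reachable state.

∅

Start in {i}.
Read 'b': {i} → ∅.
The set is empty and remains empty for the remaining 3 symbols.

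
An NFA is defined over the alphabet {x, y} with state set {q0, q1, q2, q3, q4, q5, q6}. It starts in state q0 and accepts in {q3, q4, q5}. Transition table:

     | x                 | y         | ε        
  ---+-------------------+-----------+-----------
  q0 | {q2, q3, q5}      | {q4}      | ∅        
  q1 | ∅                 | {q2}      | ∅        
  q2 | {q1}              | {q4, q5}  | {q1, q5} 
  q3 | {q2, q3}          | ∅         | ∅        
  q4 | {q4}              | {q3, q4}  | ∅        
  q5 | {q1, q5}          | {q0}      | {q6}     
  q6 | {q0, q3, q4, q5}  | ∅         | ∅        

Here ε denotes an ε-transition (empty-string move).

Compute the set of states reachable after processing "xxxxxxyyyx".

Start in {q0}.
Read 'x': {q0} → {q1, q2, q3, q5, q6}.
Read 'x': {q1, q2, q3, q5, q6} → {q0, q1, q2, q3, q4, q5, q6}.
Read 'x': {q0, q1, q2, q3, q4, q5, q6} → {q0, q1, q2, q3, q4, q5, q6}.
Read 'x': {q0, q1, q2, q3, q4, q5, q6} → {q0, q1, q2, q3, q4, q5, q6}.
Read 'x': {q0, q1, q2, q3, q4, q5, q6} → {q0, q1, q2, q3, q4, q5, q6}.
Read 'x': {q0, q1, q2, q3, q4, q5, q6} → {q0, q1, q2, q3, q4, q5, q6}.
Read 'y': {q0, q1, q2, q3, q4, q5, q6} → {q0, q1, q2, q3, q4, q5, q6}.
Read 'y': {q0, q1, q2, q3, q4, q5, q6} → {q0, q1, q2, q3, q4, q5, q6}.
Read 'y': {q0, q1, q2, q3, q4, q5, q6} → {q0, q1, q2, q3, q4, q5, q6}.
Read 'x': {q0, q1, q2, q3, q4, q5, q6} → {q0, q1, q2, q3, q4, q5, q6}.

{q0, q1, q2, q3, q4, q5, q6}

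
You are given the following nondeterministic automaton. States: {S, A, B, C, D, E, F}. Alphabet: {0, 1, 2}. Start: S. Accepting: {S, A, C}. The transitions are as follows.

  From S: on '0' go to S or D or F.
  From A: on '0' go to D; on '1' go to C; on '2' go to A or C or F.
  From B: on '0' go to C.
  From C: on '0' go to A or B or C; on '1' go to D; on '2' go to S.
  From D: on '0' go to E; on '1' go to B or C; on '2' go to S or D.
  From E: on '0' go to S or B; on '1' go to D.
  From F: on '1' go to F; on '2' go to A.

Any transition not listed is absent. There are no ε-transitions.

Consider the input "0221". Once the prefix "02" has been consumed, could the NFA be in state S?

Yes

Start in {S}.
Read '0': S→{S, D, F}; now {S, D, F}.
Read '2': S→∅, D→{S, D}, F→{A}; now {S, A, D}.
State S is in {S, A, D}.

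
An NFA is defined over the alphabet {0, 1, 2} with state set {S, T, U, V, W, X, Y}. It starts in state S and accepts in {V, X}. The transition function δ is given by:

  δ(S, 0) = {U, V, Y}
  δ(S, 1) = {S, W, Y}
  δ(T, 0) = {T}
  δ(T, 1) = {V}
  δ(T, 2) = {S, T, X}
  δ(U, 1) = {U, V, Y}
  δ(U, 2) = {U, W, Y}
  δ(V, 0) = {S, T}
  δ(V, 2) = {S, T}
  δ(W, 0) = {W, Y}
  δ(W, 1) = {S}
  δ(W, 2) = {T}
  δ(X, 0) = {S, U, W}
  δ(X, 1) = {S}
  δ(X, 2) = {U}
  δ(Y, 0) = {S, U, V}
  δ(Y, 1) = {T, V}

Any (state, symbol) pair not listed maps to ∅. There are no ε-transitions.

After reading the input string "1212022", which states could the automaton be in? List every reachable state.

Start in {S}.
Read '1': S→{S, W, Y}; now {S, W, Y}.
Read '2': S→∅, W→{T}, Y→∅; now {T}.
Read '1': T→{V}; now {V}.
Read '2': V→{S, T}; now {S, T}.
Read '0': S→{U, V, Y}, T→{T}; now {T, U, V, Y}.
Read '2': T→{S, T, X}, U→{U, W, Y}, V→{S, T}, Y→∅; now {S, T, U, W, X, Y}.
Read '2': S→∅, T→{S, T, X}, U→{U, W, Y}, W→{T}, X→{U}, Y→∅; now {S, T, U, W, X, Y}.

{S, T, U, W, X, Y}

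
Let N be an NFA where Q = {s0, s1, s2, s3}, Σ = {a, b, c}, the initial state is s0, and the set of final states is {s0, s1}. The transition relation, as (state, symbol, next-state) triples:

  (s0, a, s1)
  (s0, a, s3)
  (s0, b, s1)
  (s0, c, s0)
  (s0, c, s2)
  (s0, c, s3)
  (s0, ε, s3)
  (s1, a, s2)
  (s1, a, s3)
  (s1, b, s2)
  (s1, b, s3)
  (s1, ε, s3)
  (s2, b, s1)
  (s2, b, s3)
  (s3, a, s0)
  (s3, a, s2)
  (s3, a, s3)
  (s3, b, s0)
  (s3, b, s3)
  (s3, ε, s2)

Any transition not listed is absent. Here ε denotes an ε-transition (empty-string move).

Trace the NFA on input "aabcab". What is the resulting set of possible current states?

{s0, s1, s2, s3}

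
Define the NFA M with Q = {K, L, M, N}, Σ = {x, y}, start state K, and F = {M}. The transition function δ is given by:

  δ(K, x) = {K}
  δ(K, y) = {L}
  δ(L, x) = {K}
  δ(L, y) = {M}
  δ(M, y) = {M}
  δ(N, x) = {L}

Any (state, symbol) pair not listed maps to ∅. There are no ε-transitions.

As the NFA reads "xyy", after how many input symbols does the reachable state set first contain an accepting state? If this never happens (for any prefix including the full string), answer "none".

3

Start in {K}.
Read 'x': {K} → {K}.
Read 'y': {K} → {L}.
Read 'y': {L} → {M}.
None of the earlier sets intersect F, but {M} does.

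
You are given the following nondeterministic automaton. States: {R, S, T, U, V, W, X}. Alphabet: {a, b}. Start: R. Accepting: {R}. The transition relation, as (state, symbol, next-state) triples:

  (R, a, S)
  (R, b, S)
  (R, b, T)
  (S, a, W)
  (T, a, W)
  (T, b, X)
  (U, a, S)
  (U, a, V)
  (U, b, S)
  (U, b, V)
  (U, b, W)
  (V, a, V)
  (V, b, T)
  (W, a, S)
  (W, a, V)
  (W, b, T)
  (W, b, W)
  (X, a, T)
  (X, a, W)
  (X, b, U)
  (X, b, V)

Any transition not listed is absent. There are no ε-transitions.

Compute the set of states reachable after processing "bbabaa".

{S, V, W}

Start in {R}.
Read 'b': {R} → {S, T}.
Read 'b': {S, T} → {X}.
Read 'a': {X} → {T, W}.
Read 'b': {T, W} → {T, W, X}.
Read 'a': {T, W, X} → {S, T, V, W}.
Read 'a': {S, T, V, W} → {S, V, W}.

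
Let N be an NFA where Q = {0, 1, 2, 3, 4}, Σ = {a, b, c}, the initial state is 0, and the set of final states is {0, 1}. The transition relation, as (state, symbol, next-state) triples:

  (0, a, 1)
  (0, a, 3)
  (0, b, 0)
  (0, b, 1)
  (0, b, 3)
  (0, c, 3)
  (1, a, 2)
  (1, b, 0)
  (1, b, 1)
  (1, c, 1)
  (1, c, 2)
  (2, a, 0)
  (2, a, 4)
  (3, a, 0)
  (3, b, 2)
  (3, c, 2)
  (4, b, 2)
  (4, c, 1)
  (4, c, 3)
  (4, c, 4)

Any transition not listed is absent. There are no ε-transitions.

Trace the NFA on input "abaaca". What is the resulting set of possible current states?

Start in {0}.
Read 'a': {0} → {1, 3}.
Read 'b': {1, 3} → {0, 1, 2}.
Read 'a': {0, 1, 2} → {0, 1, 2, 3, 4}.
Read 'a': {0, 1, 2, 3, 4} → {0, 1, 2, 3, 4}.
Read 'c': {0, 1, 2, 3, 4} → {1, 2, 3, 4}.
Read 'a': {1, 2, 3, 4} → {0, 2, 4}.

{0, 2, 4}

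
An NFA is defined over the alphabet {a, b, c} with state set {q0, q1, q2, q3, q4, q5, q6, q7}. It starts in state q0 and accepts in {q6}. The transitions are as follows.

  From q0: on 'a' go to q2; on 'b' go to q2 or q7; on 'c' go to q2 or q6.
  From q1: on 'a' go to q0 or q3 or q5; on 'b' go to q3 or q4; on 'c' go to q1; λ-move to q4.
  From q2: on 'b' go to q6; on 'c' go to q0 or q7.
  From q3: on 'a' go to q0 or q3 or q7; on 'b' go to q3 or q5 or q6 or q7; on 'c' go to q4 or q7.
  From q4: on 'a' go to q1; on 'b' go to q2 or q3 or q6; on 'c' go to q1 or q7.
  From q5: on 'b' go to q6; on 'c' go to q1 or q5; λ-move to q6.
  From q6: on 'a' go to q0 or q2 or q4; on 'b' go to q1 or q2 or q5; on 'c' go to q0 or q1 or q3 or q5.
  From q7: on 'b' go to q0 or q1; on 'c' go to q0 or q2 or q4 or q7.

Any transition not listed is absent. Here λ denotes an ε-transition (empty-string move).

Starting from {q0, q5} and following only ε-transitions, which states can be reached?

Begin with {q0, q5}.
ε-move q5 → q6; add q6.

{q0, q5, q6}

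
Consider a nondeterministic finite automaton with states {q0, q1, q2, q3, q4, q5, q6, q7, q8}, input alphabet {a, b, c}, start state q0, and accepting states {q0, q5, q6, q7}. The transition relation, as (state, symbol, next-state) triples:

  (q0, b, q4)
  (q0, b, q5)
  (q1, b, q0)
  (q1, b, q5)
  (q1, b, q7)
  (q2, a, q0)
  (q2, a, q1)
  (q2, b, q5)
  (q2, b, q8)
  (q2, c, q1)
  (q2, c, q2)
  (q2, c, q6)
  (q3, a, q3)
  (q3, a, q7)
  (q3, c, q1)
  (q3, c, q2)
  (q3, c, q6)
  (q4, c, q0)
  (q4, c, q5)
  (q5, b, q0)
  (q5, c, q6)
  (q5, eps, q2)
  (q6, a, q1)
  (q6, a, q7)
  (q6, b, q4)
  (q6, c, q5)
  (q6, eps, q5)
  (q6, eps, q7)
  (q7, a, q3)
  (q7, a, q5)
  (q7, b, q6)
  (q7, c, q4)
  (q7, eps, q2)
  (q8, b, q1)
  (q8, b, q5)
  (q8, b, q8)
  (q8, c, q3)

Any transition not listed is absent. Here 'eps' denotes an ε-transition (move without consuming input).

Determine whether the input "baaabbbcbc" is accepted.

Start in {q0}.
Read 'b': {q0} → {q2, q4, q5}.
Read 'a': {q2, q4, q5} → {q0, q1}.
Read 'a': {q0, q1} → ∅.
The set is empty and remains empty for the remaining 7 symbols.
The final set ∅ contains no accepting state.

No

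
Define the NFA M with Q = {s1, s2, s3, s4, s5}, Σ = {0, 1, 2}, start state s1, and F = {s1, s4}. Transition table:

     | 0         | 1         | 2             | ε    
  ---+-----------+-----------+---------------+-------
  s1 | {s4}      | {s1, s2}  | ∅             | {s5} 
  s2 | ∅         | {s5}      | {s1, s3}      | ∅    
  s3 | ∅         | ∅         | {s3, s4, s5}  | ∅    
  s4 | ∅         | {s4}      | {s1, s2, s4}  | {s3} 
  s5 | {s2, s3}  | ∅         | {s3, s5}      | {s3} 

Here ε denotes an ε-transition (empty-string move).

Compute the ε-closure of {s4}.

Begin with {s4}.
ε-move s4 → s3; add s3.

{s3, s4}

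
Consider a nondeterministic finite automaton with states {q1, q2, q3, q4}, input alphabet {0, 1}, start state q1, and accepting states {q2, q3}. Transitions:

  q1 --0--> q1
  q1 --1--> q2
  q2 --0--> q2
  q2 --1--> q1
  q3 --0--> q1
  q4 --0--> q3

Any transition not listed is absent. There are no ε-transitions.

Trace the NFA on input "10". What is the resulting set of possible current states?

Start in {q1}.
Read '1': q1→{q2}; now {q2}.
Read '0': q2→{q2}; now {q2}.

{q2}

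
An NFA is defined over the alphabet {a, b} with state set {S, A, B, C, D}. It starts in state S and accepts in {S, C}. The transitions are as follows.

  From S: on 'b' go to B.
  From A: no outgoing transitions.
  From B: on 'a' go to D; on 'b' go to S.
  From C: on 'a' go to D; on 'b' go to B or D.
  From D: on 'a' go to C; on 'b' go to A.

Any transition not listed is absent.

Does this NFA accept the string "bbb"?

Start in {S}.
Read 'b': S→{B}; now {B}.
Read 'b': B→{S}; now {S}.
Read 'b': S→{B}; now {B}.
The final set {B} contains no accepting state.

No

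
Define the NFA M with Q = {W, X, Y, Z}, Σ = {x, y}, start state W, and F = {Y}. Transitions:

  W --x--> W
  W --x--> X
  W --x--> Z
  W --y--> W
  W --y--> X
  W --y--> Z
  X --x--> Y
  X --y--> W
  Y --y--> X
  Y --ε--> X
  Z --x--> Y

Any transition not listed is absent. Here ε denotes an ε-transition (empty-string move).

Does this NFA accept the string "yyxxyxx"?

Start in {W}.
Read 'y': {W} → {W, X, Z}.
Read 'y': {W, X, Z} → {W, X, Z}.
Read 'x': {W, X, Z} → {W, X, Y, Z}.
Read 'x': {W, X, Y, Z} → {W, X, Y, Z}.
Read 'y': {W, X, Y, Z} → {W, X, Z}.
Read 'x': {W, X, Z} → {W, X, Y, Z}.
Read 'x': {W, X, Y, Z} → {W, X, Y, Z}.
The final set {W, X, Y, Z} contains the accepting state Y.

Yes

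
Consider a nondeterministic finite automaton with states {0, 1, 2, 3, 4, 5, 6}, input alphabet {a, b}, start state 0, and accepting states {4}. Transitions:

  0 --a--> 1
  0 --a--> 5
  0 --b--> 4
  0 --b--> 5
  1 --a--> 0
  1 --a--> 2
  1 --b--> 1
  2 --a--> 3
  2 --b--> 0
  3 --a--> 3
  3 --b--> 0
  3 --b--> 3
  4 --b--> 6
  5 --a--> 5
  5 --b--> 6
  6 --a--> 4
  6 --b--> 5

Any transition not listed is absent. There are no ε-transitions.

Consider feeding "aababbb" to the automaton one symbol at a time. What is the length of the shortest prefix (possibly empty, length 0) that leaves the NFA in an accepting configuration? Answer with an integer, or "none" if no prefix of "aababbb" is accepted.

Start in {0}.
Read 'a': 0→{1, 5}; now {1, 5}.
Read 'a': 1→{0, 2}, 5→{5}; now {0, 2, 5}.
Read 'b': 0→{4, 5}, 2→{0}, 5→{6}; now {0, 4, 5, 6}.
None of the earlier sets intersect F, but {0, 4, 5, 6} does.

3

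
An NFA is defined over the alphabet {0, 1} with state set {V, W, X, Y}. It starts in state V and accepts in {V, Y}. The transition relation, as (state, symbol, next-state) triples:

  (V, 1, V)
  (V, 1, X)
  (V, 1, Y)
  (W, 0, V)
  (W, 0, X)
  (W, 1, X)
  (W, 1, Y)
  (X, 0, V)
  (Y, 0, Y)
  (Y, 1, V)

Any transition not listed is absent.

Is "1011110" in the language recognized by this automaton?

Yes

Start in {V}.
Read '1': V→{V, X, Y}; now {V, X, Y}.
Read '0': V→∅, X→{V}, Y→{Y}; now {V, Y}.
Read '1': V→{V, X, Y}, Y→{V}; now {V, X, Y}.
Read '1': V→{V, X, Y}, X→∅, Y→{V}; now {V, X, Y}.
Read '1': V→{V, X, Y}, X→∅, Y→{V}; now {V, X, Y}.
Read '1': V→{V, X, Y}, X→∅, Y→{V}; now {V, X, Y}.
Read '0': V→∅, X→{V}, Y→{Y}; now {V, Y}.
The final set {V, Y} contains the accepting states V, Y.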